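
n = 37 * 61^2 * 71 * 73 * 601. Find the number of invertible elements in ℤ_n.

φ(37) = 37 − 1 = 36.
φ(61^2) = 61^1·(61−1) = 61·60 = 3660.
φ(71) = 71 − 1 = 70.
φ(73) = 73 − 1 = 72.
φ(601) = 601 − 1 = 600.
Since φ is multiplicative, φ(428861514491) = 36 · 3660 · 70 · 72 · 600 = 398442240000.

398442240000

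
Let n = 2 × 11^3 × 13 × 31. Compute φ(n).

435600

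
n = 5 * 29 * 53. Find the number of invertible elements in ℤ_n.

5824

φ(5) = 5 − 1 = 4.
φ(29) = 29 − 1 = 28.
φ(53) = 53 − 1 = 52.
Since φ is multiplicative, φ(7685) = 4 · 28 · 52 = 5824.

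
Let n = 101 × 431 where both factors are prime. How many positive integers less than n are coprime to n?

43000

For distinct primes, φ(pq) = (p−1)(q−1) = 100 × 430 = 43000.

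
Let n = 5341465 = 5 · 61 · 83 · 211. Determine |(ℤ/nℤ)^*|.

φ(5) = 5 − 1 = 4.
φ(61) = 61 − 1 = 60.
φ(83) = 83 − 1 = 82.
φ(211) = 211 − 1 = 210.
Since φ is multiplicative, φ(5341465) = 4 · 60 · 82 · 210 = 4132800.

4132800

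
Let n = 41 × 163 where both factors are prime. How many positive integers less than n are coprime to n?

6480

φ(pq) = (p−1)(q−1) = 40 · 162 = 6480.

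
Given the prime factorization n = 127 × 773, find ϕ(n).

φ(127) = 127 − 1 = 126.
φ(773) = 773 − 1 = 772.
φ(98171) = 126 × 772 = 97272.

97272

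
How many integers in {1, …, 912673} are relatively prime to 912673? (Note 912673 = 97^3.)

φ(912673) = 912673 · (1 − 1/97)
       = 912673 · 96/97 = 903264.

903264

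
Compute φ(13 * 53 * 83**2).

φ(4746521) = 4746521 · (1 − 1/13) · (1 − 1/53) · (1 − 1/83)
       = 4746521 · 51168/57187 = 4246944.

4246944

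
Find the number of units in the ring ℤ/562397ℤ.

470400

Factor 562397: 562397 = 11 · 29 · 41 · 43.
φ(11) = 11 − 1 = 10.
φ(29) = 29 − 1 = 28.
φ(41) = 41 − 1 = 40.
φ(43) = 43 − 1 = 42.
φ(562397) = 10 × 28 × 40 × 42 = 470400.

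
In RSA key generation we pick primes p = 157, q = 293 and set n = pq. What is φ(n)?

45552

φ(157) = 157 − 1 = 156.
φ(293) = 293 − 1 = 292.
φ(46001) = 156 × 292 = 45552.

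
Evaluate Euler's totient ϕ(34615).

Prime factorization: 34615 = 5 × 7 × 23 × 43.
φ(5) = 5 − 1 = 4.
φ(7) = 7 − 1 = 6.
φ(23) = 23 − 1 = 22.
φ(43) = 43 − 1 = 42.
Since φ is multiplicative, φ(34615) = 4 · 6 · 22 · 42 = 22176.

22176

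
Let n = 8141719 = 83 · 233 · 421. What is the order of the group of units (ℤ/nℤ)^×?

φ(83) = 83 − 1 = 82.
φ(233) = 233 − 1 = 232.
φ(421) = 421 − 1 = 420.
φ(8141719) = 82 × 232 × 420 = 7990080.

7990080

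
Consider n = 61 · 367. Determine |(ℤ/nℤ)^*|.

21960

φ(22387) = 22387 · (1 − 1/61) · (1 − 1/367)
       = 22387 · 21960/22387 = 21960.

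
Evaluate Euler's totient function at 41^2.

φ(41^2) = 41^1·(41−1) = 41·40 = 1640.

1640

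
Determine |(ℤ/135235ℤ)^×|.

96768

First factor: 135235 = 5 · 17 · 37 · 43.
φ(135235) = 135235 · (1 − 1/5) · (1 − 1/17) · (1 − 1/37) · (1 − 1/43)
       = 135235 · 96768/135235 = 96768.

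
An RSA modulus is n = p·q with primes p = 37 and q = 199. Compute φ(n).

7128

φ(pq) = (p−1)(q−1) = 36 · 198 = 7128.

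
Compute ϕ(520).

Factor 520: 520 = 2**3 * 5 * 13.
φ(2^3) = 2^2·(2−1) = 4·1 = 4.
φ(5) = 5 − 1 = 4.
φ(13) = 13 − 1 = 12.
Multiply: 4 · 4 · 12 = 192.

192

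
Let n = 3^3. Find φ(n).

18

φ(27) = 27 · (1 − 1/3)
       = 27 · 2/3 = 18.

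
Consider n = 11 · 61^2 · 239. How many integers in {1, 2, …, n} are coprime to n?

8710800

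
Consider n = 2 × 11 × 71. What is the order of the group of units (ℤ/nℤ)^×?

700

φ(2) = 2 − 1 = 1.
φ(11) = 11 − 1 = 10.
φ(71) = 71 − 1 = 70.
Multiply: 1 · 10 · 70 = 700.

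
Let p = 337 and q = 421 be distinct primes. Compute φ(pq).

141120

φ(337) = 337 − 1 = 336.
φ(421) = 421 − 1 = 420.
Multiply: 336 · 420 = 141120.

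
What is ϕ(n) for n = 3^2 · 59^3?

1211388

φ(3^2) = 3^1·(3−1) = 3·2 = 6.
φ(59^3) = 59^3 − 59^2 = 205379 − 3481 = 201898.
φ(1848411) = 6 × 201898 = 1211388.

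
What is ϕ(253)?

220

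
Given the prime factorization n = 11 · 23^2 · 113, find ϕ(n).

566720

φ(11) = 11 − 1 = 10.
φ(23^2) = 23^2 − 23^1 = 529 − 23 = 506.
φ(113) = 113 − 1 = 112.
Multiply: 10 · 506 · 112 = 566720.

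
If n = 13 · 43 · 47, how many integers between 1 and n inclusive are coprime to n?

23184

φ(13) = 13 − 1 = 12.
φ(43) = 43 − 1 = 42.
φ(47) = 47 − 1 = 46.
Multiply: 12 · 42 · 46 = 23184.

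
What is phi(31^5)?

27705630

φ(31^5) = 31^5 − 31^4 = 28629151 − 923521 = 27705630.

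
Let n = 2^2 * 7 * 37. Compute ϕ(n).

432

φ(2^2) = 2^1·(2−1) = 2·1 = 2.
φ(7) = 7 − 1 = 6.
φ(37) = 37 − 1 = 36.
Since φ is multiplicative, φ(1036) = 2 · 6 · 36 = 432.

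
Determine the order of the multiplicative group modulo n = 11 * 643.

6420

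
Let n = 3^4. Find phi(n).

54

φ(81) = 81 · (1 − 1/3)
       = 81 · 2/3 = 54.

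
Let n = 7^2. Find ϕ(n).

φ(49) = 49 · (1 − 1/7)
       = 49 · 6/7 = 42.

42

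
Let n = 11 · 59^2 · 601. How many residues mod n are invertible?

φ(11) = 11 − 1 = 10.
φ(59^2) = 59^1·(59−1) = 59·58 = 3422.
φ(601) = 601 − 1 = 600.
φ(23012891) = 10 × 3422 × 600 = 20532000.

20532000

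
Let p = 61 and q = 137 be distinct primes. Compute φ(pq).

φ(n) = (p − 1)(q − 1) = (61−1)(137−1) = 60·136 = 8160.

8160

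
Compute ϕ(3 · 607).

φ(3) = 3 − 1 = 2.
φ(607) = 607 − 1 = 606.
φ(1821) = 2 × 606 = 1212.

1212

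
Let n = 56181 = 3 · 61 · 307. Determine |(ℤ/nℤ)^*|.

φ(56181) = 56181 · (1 − 1/3) · (1 − 1/61) · (1 − 1/307)
       = 56181 · 36720/56181 = 36720.

36720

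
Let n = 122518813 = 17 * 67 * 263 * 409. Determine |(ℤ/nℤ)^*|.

φ(122518813) = 122518813 · (1 − 1/17) · (1 − 1/67) · (1 − 1/263) · (1 − 1/409)
       = 122518813 · 112882176/122518813 = 112882176.

112882176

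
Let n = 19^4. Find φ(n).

123462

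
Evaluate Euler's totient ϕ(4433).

3600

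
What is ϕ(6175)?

Factor 6175: 6175 = 5**2 × 13 × 19.
φ(6175) = 6175 · (1 − 1/5) · (1 − 1/13) · (1 − 1/19)
       = 6175 · 864/1235 = 4320.

4320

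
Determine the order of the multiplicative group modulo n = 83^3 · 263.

148003276

φ(150379981) = 150379981 · (1 − 1/83) · (1 − 1/263)
       = 150379981 · 21484/21829 = 148003276.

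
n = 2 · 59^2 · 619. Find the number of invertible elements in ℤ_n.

φ(2) = 2 − 1 = 1.
φ(59^2) = 59^1·(59−1) = 59·58 = 3422.
φ(619) = 619 − 1 = 618.
φ(4309478) = 1 × 3422 × 618 = 2114796.

2114796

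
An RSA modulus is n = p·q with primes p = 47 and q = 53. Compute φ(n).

φ(pq) = (p−1)(q−1) = 46 · 52 = 2392.

2392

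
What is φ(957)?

957 = 3 × 11 × 29.
φ(3) = 3 − 1 = 2.
φ(11) = 11 − 1 = 10.
φ(29) = 29 − 1 = 28.
Since φ is multiplicative, φ(957) = 2 · 10 · 28 = 560.

560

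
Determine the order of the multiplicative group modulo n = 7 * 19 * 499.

φ(7) = 7 − 1 = 6.
φ(19) = 19 − 1 = 18.
φ(499) = 499 − 1 = 498.
Since φ is multiplicative, φ(66367) = 6 · 18 · 498 = 53784.

53784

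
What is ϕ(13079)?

Factor 13079: 13079 = 11 × 29 × 41.
φ(13079) = 13079 · (1 − 1/11) · (1 − 1/29) · (1 − 1/41)
       = 13079 · 11200/13079 = 11200.

11200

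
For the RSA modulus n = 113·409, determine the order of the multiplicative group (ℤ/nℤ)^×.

45696

For distinct primes, φ(pq) = (p−1)(q−1) = 112 × 408 = 45696.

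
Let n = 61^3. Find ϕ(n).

φ(226981) = 226981 · (1 − 1/61)
       = 226981 · 60/61 = 223260.

223260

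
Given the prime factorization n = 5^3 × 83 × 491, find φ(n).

4018000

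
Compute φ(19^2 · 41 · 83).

1121760

φ(19^2) = 19^2 − 19^1 = 361 − 19 = 342.
φ(41) = 41 − 1 = 40.
φ(83) = 83 − 1 = 82.
Since φ is multiplicative, φ(1228483) = 342 · 40 · 82 = 1121760.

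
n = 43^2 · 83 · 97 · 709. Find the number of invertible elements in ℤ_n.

10065517056

φ(10554385991) = 10554385991 · (1 − 1/43) · (1 − 1/83) · (1 − 1/97) · (1 − 1/709)
       = 10554385991 · 234081792/245450837 = 10065517056.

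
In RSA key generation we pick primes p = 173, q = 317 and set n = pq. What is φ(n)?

For distinct primes, φ(pq) = (p−1)(q−1) = 172 × 316 = 54352.

54352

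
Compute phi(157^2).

φ(157^2) = 157^2 − 157^1 = 24649 − 157 = 24492.

24492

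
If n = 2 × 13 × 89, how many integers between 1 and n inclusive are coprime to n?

φ(2314) = 2314 · (1 − 1/2) · (1 − 1/13) · (1 − 1/89)
       = 2314 · 1056/2314 = 1056.

1056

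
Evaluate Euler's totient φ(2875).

2200

Factor 2875: 2875 = 5**3 · 23.
φ(2875) = 2875 · (1 − 1/5) · (1 − 1/23)
       = 2875 · 88/115 = 2200.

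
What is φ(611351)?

Prime factorization: 611351 = 13 × 31 × 37 × 41.
φ(611351) = 611351 · (1 − 1/13) · (1 − 1/31) · (1 − 1/37) · (1 − 1/41)
       = 611351 · 518400/611351 = 518400.

518400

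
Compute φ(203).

First factor: 203 = 7 × 29.
φ(203) = 203 · (1 − 1/7) · (1 − 1/29)
       = 203 · 168/203 = 168.

168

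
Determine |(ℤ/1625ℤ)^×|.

1200

Factor 1625: 1625 = 5**3 * 13.
φ(1625) = 1625 · (1 − 1/5) · (1 − 1/13)
       = 1625 · 48/65 = 1200.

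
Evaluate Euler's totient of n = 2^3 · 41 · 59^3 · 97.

3101153280

φ(6534338264) = 6534338264 · (1 − 1/2) · (1 − 1/41) · (1 − 1/59) · (1 − 1/97)
       = 6534338264 · 222720/469286 = 3101153280.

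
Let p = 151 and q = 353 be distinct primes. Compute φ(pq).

52800

For distinct primes, φ(pq) = (p−1)(q−1) = 150 × 352 = 52800.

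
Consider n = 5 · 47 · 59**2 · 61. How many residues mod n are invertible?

φ(5) = 5 − 1 = 4.
φ(47) = 47 − 1 = 46.
φ(59^2) = 59^1·(59−1) = 59·58 = 3422.
φ(61) = 61 − 1 = 60.
φ(49900135) = 4 × 46 × 3422 × 60 = 37778880.

37778880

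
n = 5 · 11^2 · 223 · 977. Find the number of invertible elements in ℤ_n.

φ(131811955) = 131811955 · (1 − 1/5) · (1 − 1/11) · (1 − 1/223) · (1 − 1/977)
       = 131811955 · 8666880/11982905 = 95335680.

95335680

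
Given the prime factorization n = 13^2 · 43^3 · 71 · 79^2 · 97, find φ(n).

501651097758720

φ(13^2) = 13^2 − 13^1 = 169 − 13 = 156.
φ(43^3) = 43^3 − 43^2 = 79507 − 1849 = 77658.
φ(71) = 71 − 1 = 70.
φ(79^2) = 79^1·(79−1) = 79·78 = 6162.
φ(97) = 97 − 1 = 96.
φ(577532377958861) = 156 × 77658 × 70 × 6162 × 96 = 501651097758720.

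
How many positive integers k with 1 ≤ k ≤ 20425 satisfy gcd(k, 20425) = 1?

15120

Prime factorization: 20425 = 5**2 · 19 · 43.
φ(5^2) = 5^1·(5−1) = 5·4 = 20.
φ(19) = 19 − 1 = 18.
φ(43) = 43 − 1 = 42.
Multiply: 20 · 18 · 42 = 15120.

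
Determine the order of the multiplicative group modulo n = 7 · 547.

3276

φ(3829) = 3829 · (1 − 1/7) · (1 − 1/547)
       = 3829 · 3276/3829 = 3276.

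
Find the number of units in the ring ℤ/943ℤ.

880

First factor: 943 = 23 · 41.
φ(943) = 943 · (1 − 1/23) · (1 − 1/41)
       = 943 · 880/943 = 880.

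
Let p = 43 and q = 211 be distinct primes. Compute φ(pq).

For distinct primes, φ(pq) = (p−1)(q−1) = 42 × 210 = 8820.

8820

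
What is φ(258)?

84

Factor 258: 258 = 2 · 3 · 43.
φ(2) = 2 − 1 = 1.
φ(3) = 3 − 1 = 2.
φ(43) = 43 − 1 = 42.
φ(258) = 1 × 2 × 42 = 84.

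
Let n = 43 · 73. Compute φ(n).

φ(43) = 43 − 1 = 42.
φ(73) = 73 − 1 = 72.
φ(3139) = 42 × 72 = 3024.

3024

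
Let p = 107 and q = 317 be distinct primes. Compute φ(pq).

For distinct primes, φ(pq) = (p−1)(q−1) = 106 × 316 = 33496.

33496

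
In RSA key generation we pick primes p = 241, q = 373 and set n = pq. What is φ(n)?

89280

φ(pq) = (p−1)(q−1) = 240 · 372 = 89280.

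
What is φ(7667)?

6400

Prime factorization: 7667 = 11 · 17 · 41.
φ(11) = 11 − 1 = 10.
φ(17) = 17 − 1 = 16.
φ(41) = 41 − 1 = 40.
Multiply: 10 · 16 · 40 = 6400.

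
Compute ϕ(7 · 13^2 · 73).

67392

φ(86359) = 86359 · (1 − 1/7) · (1 − 1/13) · (1 − 1/73)
       = 86359 · 5184/6643 = 67392.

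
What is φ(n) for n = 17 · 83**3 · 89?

795376384

φ(865113731) = 865113731 · (1 − 1/17) · (1 − 1/83) · (1 − 1/89)
       = 865113731 · 115456/125579 = 795376384.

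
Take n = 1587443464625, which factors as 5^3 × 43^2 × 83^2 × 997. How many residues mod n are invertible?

1224246945600

φ(5^3) = 5^2·(5−1) = 25·4 = 100.
φ(43^2) = 43^1·(43−1) = 43·42 = 1806.
φ(83^2) = 83^2 − 83^1 = 6889 − 83 = 6806.
φ(997) = 997 − 1 = 996.
Multiply: 100 · 1806 · 6806 · 996 = 1224246945600.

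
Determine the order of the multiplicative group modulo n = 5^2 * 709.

φ(17725) = 17725 · (1 − 1/5) · (1 − 1/709)
       = 17725 · 2832/3545 = 14160.

14160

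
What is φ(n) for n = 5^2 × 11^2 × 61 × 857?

φ(158137925) = 158137925 · (1 − 1/5) · (1 − 1/11) · (1 − 1/61) · (1 − 1/857)
       = 158137925 · 2054400/2875235 = 112992000.

112992000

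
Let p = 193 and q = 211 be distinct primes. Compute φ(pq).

40320

φ(n) = (p − 1)(q − 1) = (193−1)(211−1) = 192·210 = 40320.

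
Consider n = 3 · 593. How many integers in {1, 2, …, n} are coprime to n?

φ(1779) = 1779 · (1 − 1/3) · (1 − 1/593)
       = 1779 · 1184/1779 = 1184.

1184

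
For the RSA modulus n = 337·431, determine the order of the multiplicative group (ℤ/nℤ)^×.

144480

φ(pq) = (p−1)(q−1) = 336 · 430 = 144480.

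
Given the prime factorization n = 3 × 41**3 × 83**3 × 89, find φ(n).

6685138507520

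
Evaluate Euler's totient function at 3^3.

18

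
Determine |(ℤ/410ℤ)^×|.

160

First factor: 410 = 2 * 5 * 41.
φ(2) = 2 − 1 = 1.
φ(5) = 5 − 1 = 4.
φ(41) = 41 − 1 = 40.
Multiply: 1 · 4 · 40 = 160.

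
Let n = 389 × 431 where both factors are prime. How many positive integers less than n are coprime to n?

φ(pq) = (p−1)(q−1) = 388 · 430 = 166840.

166840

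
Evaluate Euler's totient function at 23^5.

φ(6436343) = 6436343 · (1 − 1/23)
       = 6436343 · 22/23 = 6156502.

6156502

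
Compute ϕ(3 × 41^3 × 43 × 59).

φ(3) = 3 − 1 = 2.
φ(41^3) = 41^3 − 41^2 = 68921 − 1681 = 67240.
φ(43) = 43 − 1 = 42.
φ(59) = 59 − 1 = 58.
φ(524557731) = 2 × 67240 × 42 × 58 = 327593280.

327593280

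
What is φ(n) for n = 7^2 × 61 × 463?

φ(7^2) = 7^1·(7−1) = 7·6 = 42.
φ(61) = 61 − 1 = 60.
φ(463) = 463 − 1 = 462.
φ(1383907) = 42 × 60 × 462 = 1164240.

1164240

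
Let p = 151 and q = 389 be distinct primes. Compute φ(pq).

φ(n) = (p − 1)(q − 1) = (151−1)(389−1) = 150·388 = 58200.

58200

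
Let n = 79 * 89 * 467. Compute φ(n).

3198624

φ(3283477) = 3283477 · (1 − 1/79) · (1 − 1/89) · (1 − 1/467)
       = 3283477 · 3198624/3283477 = 3198624.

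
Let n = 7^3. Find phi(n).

294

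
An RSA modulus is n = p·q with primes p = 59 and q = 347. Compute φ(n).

φ(59) = 59 − 1 = 58.
φ(347) = 347 − 1 = 346.
φ(20473) = 58 × 346 = 20068.

20068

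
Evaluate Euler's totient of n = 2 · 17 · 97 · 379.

φ(1249942) = 1249942 · (1 − 1/2) · (1 − 1/17) · (1 − 1/97) · (1 − 1/379)
       = 1249942 · 580608/1249942 = 580608.

580608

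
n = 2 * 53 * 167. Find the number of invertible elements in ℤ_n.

8632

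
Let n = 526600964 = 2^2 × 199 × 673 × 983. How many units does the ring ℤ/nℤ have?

261321984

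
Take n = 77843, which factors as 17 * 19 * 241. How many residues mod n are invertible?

69120

φ(17) = 17 − 1 = 16.
φ(19) = 19 − 1 = 18.
φ(241) = 241 − 1 = 240.
Since φ is multiplicative, φ(77843) = 16 · 18 · 240 = 69120.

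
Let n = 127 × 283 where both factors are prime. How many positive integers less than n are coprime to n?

35532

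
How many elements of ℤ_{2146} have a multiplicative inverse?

1008

2146 = 2 * 29 * 37.
φ(2146) = 2146 · (1 − 1/2) · (1 − 1/29) · (1 − 1/37)
       = 2146 · 1008/2146 = 1008.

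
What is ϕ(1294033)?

Factor 1294033: 1294033 = 13^3 · 19 · 31.
φ(1294033) = 1294033 · (1 − 1/13) · (1 − 1/19) · (1 − 1/31)
       = 1294033 · 6480/7657 = 1095120.

1095120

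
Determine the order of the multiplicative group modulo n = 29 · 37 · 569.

φ(29) = 29 − 1 = 28.
φ(37) = 37 − 1 = 36.
φ(569) = 569 − 1 = 568.
Since φ is multiplicative, φ(610537) = 28 · 36 · 568 = 572544.

572544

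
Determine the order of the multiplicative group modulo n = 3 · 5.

8

φ(15) = 15 · (1 − 1/3) · (1 − 1/5)
       = 15 · 8/15 = 8.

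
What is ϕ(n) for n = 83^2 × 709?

4818648

φ(83^2) = 83^2 − 83^1 = 6889 − 83 = 6806.
φ(709) = 709 − 1 = 708.
Multiply: 6806 · 708 = 4818648.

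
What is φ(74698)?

Prime factorization: 74698 = 2 * 13**3 * 17.
φ(74698) = 74698 · (1 − 1/2) · (1 − 1/13) · (1 − 1/17)
       = 74698 · 192/442 = 32448.

32448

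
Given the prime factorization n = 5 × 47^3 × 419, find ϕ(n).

φ(5) = 5 − 1 = 4.
φ(47^3) = 47^2·(47−1) = 2209·46 = 101614.
φ(419) = 419 − 1 = 418.
φ(217509185) = 4 × 101614 × 418 = 169898608.

169898608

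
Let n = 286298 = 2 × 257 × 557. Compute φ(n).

φ(286298) = 286298 · (1 − 1/2) · (1 − 1/257) · (1 − 1/557)
       = 286298 · 142336/286298 = 142336.

142336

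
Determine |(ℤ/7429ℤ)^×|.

Factor 7429: 7429 = 17 · 19 · 23.
φ(7429) = 7429 · (1 − 1/17) · (1 − 1/19) · (1 − 1/23)
       = 7429 · 6336/7429 = 6336.

6336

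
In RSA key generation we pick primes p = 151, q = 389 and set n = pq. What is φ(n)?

58200

φ(58739) = 58739 · (1 − 1/151) · (1 − 1/389)
       = 58739 · 58200/58739 = 58200.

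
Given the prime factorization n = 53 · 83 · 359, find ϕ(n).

1526512

φ(53) = 53 − 1 = 52.
φ(83) = 83 − 1 = 82.
φ(359) = 359 − 1 = 358.
Since φ is multiplicative, φ(1579241) = 52 · 82 · 358 = 1526512.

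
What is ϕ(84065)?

Factor 84065: 84065 = 5 · 17 · 23 · 43.
φ(84065) = 84065 · (1 − 1/5) · (1 − 1/17) · (1 − 1/23) · (1 − 1/43)
       = 84065 · 59136/84065 = 59136.

59136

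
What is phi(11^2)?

φ(11^2) = 11^2 − 11^1 = 121 − 11 = 110.

110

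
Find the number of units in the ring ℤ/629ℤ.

576

629 = 17 · 37.
φ(17) = 17 − 1 = 16.
φ(37) = 37 − 1 = 36.
Since φ is multiplicative, φ(629) = 16 · 36 = 576.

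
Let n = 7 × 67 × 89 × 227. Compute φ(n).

7875648

φ(9475207) = 9475207 · (1 − 1/7) · (1 − 1/67) · (1 − 1/89) · (1 − 1/227)
       = 9475207 · 7875648/9475207 = 7875648.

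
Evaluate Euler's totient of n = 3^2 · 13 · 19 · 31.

φ(68913) = 68913 · (1 − 1/3) · (1 − 1/13) · (1 − 1/19) · (1 − 1/31)
       = 68913 · 12960/22971 = 38880.

38880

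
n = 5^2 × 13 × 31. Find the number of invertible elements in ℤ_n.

7200

φ(5^2) = 5^1·(5−1) = 5·4 = 20.
φ(13) = 13 − 1 = 12.
φ(31) = 31 − 1 = 30.
φ(10075) = 20 × 12 × 30 = 7200.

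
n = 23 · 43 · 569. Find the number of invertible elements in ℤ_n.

524832

φ(23) = 23 − 1 = 22.
φ(43) = 43 − 1 = 42.
φ(569) = 569 − 1 = 568.
Multiply: 22 · 42 · 568 = 524832.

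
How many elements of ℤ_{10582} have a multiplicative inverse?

4320

First factor: 10582 = 2 · 11 · 13 · 37.
φ(2) = 2 − 1 = 1.
φ(11) = 11 − 1 = 10.
φ(13) = 13 − 1 = 12.
φ(37) = 37 − 1 = 36.
Since φ is multiplicative, φ(10582) = 1 · 10 · 12 · 36 = 4320.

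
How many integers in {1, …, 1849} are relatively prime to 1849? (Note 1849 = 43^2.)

φ(43^2) = 43^1·(43−1) = 43·42 = 1806.

1806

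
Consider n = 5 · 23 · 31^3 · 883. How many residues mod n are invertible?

φ(5) = 5 − 1 = 4.
φ(23) = 23 − 1 = 22.
φ(31^3) = 31^3 − 31^2 = 29791 − 961 = 28830.
φ(883) = 883 − 1 = 882.
φ(3025127095) = 4 × 22 × 28830 × 882 = 2237669280.

2237669280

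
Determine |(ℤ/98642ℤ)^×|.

Prime factorization: 98642 = 2 * 31 * 37 * 43.
φ(2) = 2 − 1 = 1.
φ(31) = 31 − 1 = 30.
φ(37) = 37 − 1 = 36.
φ(43) = 43 − 1 = 42.
Multiply: 1 · 30 · 36 · 42 = 45360.

45360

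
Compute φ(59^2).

φ(3481) = 3481 · (1 − 1/59)
       = 3481 · 58/59 = 3422.

3422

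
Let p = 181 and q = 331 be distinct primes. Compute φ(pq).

φ(59911) = 59911 · (1 − 1/181) · (1 − 1/331)
       = 59911 · 59400/59911 = 59400.

59400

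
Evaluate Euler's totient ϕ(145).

Factor 145: 145 = 5 × 29.
φ(145) = 145 · (1 − 1/5) · (1 − 1/29)
       = 145 · 112/145 = 112.

112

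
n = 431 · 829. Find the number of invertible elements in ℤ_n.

356040

φ(357299) = 357299 · (1 − 1/431) · (1 − 1/829)
       = 357299 · 356040/357299 = 356040.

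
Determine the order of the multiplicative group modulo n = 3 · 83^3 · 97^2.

φ(16139831649) = 16139831649 · (1 − 1/3) · (1 − 1/83) · (1 − 1/97)
       = 16139831649 · 15744/24153 = 10520660352.

10520660352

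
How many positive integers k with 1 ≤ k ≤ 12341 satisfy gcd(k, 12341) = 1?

10080

First factor: 12341 = 7 · 41 · 43.
φ(7) = 7 − 1 = 6.
φ(41) = 41 − 1 = 40.
φ(43) = 43 − 1 = 42.
Multiply: 6 · 40 · 42 = 10080.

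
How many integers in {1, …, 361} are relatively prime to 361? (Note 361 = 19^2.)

342

φ(361) = 361 · (1 − 1/19)
       = 361 · 18/19 = 342.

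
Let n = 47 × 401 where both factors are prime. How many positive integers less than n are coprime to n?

18400

φ(pq) = (p−1)(q−1) = 46 · 400 = 18400.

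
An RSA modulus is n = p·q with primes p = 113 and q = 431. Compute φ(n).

48160

φ(n) = (p − 1)(q − 1) = (113−1)(431−1) = 112·430 = 48160.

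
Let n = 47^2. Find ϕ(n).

φ(2209) = 2209 · (1 − 1/47)
       = 2209 · 46/47 = 2162.

2162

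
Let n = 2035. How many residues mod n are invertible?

1440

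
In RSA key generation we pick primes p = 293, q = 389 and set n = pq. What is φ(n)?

113296

For distinct primes, φ(pq) = (p−1)(q−1) = 292 × 388 = 113296.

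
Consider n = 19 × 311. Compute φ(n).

φ(19) = 19 − 1 = 18.
φ(311) = 311 − 1 = 310.
Multiply: 18 · 310 = 5580.

5580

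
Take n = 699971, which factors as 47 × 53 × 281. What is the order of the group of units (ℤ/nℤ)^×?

φ(699971) = 699971 · (1 − 1/47) · (1 − 1/53) · (1 − 1/281)
       = 699971 · 669760/699971 = 669760.

669760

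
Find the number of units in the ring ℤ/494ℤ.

216

Factor 494: 494 = 2 × 13 × 19.
φ(494) = 494 · (1 − 1/2) · (1 − 1/13) · (1 − 1/19)
       = 494 · 216/494 = 216.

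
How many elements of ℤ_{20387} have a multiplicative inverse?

20387 = 19 · 29 · 37.
φ(20387) = 20387 · (1 − 1/19) · (1 − 1/29) · (1 − 1/37)
       = 20387 · 18144/20387 = 18144.

18144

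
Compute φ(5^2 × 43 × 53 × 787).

φ(44839325) = 44839325 · (1 − 1/5) · (1 − 1/43) · (1 − 1/53) · (1 − 1/787)
       = 44839325 · 6866496/8967865 = 34332480.

34332480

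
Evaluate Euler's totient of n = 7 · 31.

φ(217) = 217 · (1 − 1/7) · (1 − 1/31)
       = 217 · 180/217 = 180.

180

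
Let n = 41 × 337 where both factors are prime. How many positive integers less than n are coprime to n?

13440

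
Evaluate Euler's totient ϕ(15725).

11520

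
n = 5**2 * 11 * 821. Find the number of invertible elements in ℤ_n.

164000

φ(5^2) = 5^1·(5−1) = 5·4 = 20.
φ(11) = 11 − 1 = 10.
φ(821) = 821 − 1 = 820.
Multiply: 20 · 10 · 820 = 164000.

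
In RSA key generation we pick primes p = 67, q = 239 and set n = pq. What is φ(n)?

15708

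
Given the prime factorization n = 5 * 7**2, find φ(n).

φ(5) = 5 − 1 = 4.
φ(7^2) = 7^1·(7−1) = 7·6 = 42.
Since φ is multiplicative, φ(245) = 4 · 42 = 168.

168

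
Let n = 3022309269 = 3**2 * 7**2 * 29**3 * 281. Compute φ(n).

1661546880

φ(3^2) = 3^2 − 3^1 = 9 − 3 = 6.
φ(7^2) = 7^2 − 7^1 = 49 − 7 = 42.
φ(29^3) = 29^3 − 29^2 = 24389 − 841 = 23548.
φ(281) = 281 − 1 = 280.
Multiply: 6 · 42 · 23548 · 280 = 1661546880.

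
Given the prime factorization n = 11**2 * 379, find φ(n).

41580

φ(11^2) = 11^2 − 11^1 = 121 − 11 = 110.
φ(379) = 379 − 1 = 378.
Since φ is multiplicative, φ(45859) = 110 · 378 = 41580.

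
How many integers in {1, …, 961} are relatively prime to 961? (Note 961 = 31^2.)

930

φ(31^2) = 31^2 − 31^1 = 961 − 31 = 930.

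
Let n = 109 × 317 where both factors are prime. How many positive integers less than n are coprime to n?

For distinct primes, φ(pq) = (p−1)(q−1) = 108 × 316 = 34128.

34128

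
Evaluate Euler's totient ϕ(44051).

35280

First factor: 44051 = 7^2 × 29 × 31.
φ(7^2) = 7^1·(7−1) = 7·6 = 42.
φ(29) = 29 − 1 = 28.
φ(31) = 31 − 1 = 30.
Since φ is multiplicative, φ(44051) = 42 · 28 · 30 = 35280.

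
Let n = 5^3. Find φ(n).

100

φ(125) = 125 · (1 − 1/5)
       = 125 · 4/5 = 100.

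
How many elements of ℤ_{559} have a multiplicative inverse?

First factor: 559 = 13 · 43.
φ(559) = 559 · (1 − 1/13) · (1 − 1/43)
       = 559 · 504/559 = 504.

504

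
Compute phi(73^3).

φ(73^3) = 73^2·(73−1) = 5329·72 = 383688.

383688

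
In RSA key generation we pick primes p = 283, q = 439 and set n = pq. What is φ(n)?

123516

For distinct primes, φ(pq) = (p−1)(q−1) = 282 × 438 = 123516.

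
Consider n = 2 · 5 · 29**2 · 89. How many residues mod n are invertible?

φ(2) = 2 − 1 = 1.
φ(5) = 5 − 1 = 4.
φ(29^2) = 29^2 − 29^1 = 841 − 29 = 812.
φ(89) = 89 − 1 = 88.
Since φ is multiplicative, φ(748490) = 1 · 4 · 812 · 88 = 285824.

285824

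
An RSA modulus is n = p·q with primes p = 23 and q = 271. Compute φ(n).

5940

φ(6233) = 6233 · (1 − 1/23) · (1 − 1/271)
       = 6233 · 5940/6233 = 5940.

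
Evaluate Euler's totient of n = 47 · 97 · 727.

φ(47) = 47 − 1 = 46.
φ(97) = 97 − 1 = 96.
φ(727) = 727 − 1 = 726.
Multiply: 46 · 96 · 726 = 3206016.

3206016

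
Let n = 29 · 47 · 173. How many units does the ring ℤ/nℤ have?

221536

φ(29) = 29 − 1 = 28.
φ(47) = 47 − 1 = 46.
φ(173) = 173 − 1 = 172.
φ(235799) = 28 × 46 × 172 = 221536.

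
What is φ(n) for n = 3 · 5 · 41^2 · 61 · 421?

330624000

φ(647546415) = 647546415 · (1 − 1/3) · (1 − 1/5) · (1 − 1/41) · (1 − 1/61) · (1 − 1/421)
       = 647546415 · 8064000/15793815 = 330624000.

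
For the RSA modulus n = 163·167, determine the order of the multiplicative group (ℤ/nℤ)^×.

26892

For distinct primes, φ(pq) = (p−1)(q−1) = 162 × 166 = 26892.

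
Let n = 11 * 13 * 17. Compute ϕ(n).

1920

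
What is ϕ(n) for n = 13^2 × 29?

4368

φ(13^2) = 13^2 − 13^1 = 169 − 13 = 156.
φ(29) = 29 − 1 = 28.
φ(4901) = 156 × 28 = 4368.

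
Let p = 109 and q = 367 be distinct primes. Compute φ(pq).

φ(n) = (p − 1)(q − 1) = (109−1)(367−1) = 108·366 = 39528.

39528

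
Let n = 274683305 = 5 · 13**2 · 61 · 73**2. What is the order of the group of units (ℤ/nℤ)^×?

196784640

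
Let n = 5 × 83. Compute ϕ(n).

φ(5) = 5 − 1 = 4.
φ(83) = 83 − 1 = 82.
Multiply: 4 · 82 = 328.

328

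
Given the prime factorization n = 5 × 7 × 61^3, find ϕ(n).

φ(5) = 5 − 1 = 4.
φ(7) = 7 − 1 = 6.
φ(61^3) = 61^2·(61−1) = 3721·60 = 223260.
Since φ is multiplicative, φ(7944335) = 4 · 6 · 223260 = 5358240.

5358240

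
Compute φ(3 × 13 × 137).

φ(5343) = 5343 · (1 − 1/3) · (1 − 1/13) · (1 − 1/137)
       = 5343 · 3264/5343 = 3264.

3264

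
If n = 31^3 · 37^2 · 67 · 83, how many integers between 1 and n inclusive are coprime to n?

φ(226799151119) = 226799151119 · (1 − 1/31) · (1 − 1/37) · (1 − 1/67) · (1 − 1/83)
       = 226799151119 · 5844960/6378467 = 207829242720.

207829242720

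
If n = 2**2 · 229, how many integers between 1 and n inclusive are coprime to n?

φ(916) = 916 · (1 − 1/2) · (1 − 1/229)
       = 916 · 228/458 = 456.

456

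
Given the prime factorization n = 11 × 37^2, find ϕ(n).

13320

φ(15059) = 15059 · (1 − 1/11) · (1 − 1/37)
       = 15059 · 360/407 = 13320.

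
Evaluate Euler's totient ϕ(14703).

First factor: 14703 = 3 · 13^2 · 29.
φ(3) = 3 − 1 = 2.
φ(13^2) = 13^2 − 13^1 = 169 − 13 = 156.
φ(29) = 29 − 1 = 28.
φ(14703) = 2 × 156 × 28 = 8736.

8736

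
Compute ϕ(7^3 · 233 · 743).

φ(7^3) = 7^2·(7−1) = 49·6 = 294.
φ(233) = 233 − 1 = 232.
φ(743) = 743 − 1 = 742.
φ(59379817) = 294 × 232 × 742 = 50610336.

50610336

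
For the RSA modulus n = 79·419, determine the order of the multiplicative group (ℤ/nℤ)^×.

32604

φ(79) = 79 − 1 = 78.
φ(419) = 419 − 1 = 418.
φ(33101) = 78 × 418 = 32604.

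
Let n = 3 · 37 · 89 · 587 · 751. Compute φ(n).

2784672000

φ(4355028723) = 4355028723 · (1 − 1/3) · (1 − 1/37) · (1 − 1/89) · (1 − 1/587) · (1 − 1/751)
       = 4355028723 · 2784672000/4355028723 = 2784672000.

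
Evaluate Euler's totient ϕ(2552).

Prime factorization: 2552 = 2**3 × 11 × 29.
φ(2552) = 2552 · (1 − 1/2) · (1 − 1/11) · (1 − 1/29)
       = 2552 · 280/638 = 1120.

1120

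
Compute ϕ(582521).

First factor: 582521 = 19 × 23 × 31 × 43.
φ(19) = 19 − 1 = 18.
φ(23) = 23 − 1 = 22.
φ(31) = 31 − 1 = 30.
φ(43) = 43 − 1 = 42.
Multiply: 18 · 22 · 30 · 42 = 498960.

498960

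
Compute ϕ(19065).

19065 = 3 · 5 · 31 · 41.
φ(3) = 3 − 1 = 2.
φ(5) = 5 − 1 = 4.
φ(31) = 31 − 1 = 30.
φ(41) = 41 − 1 = 40.
Since φ is multiplicative, φ(19065) = 2 · 4 · 30 · 40 = 9600.

9600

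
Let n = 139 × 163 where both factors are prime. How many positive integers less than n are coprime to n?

22356

φ(pq) = (p−1)(q−1) = 138 · 162 = 22356.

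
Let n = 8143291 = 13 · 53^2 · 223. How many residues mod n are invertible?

φ(13) = 13 − 1 = 12.
φ(53^2) = 53^2 − 53^1 = 2809 − 53 = 2756.
φ(223) = 223 − 1 = 222.
Multiply: 12 · 2756 · 222 = 7341984.

7341984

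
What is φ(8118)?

2400

Prime factorization: 8118 = 2 · 3^2 · 11 · 41.
φ(2) = 2 − 1 = 1.
φ(3^2) = 3^2 − 3^1 = 9 − 3 = 6.
φ(11) = 11 − 1 = 10.
φ(41) = 41 − 1 = 40.
Since φ is multiplicative, φ(8118) = 1 · 6 · 10 · 40 = 2400.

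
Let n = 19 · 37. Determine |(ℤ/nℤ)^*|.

648

φ(19) = 19 − 1 = 18.
φ(37) = 37 − 1 = 36.
φ(703) = 18 × 36 = 648.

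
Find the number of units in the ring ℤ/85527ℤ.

48384

Prime factorization: 85527 = 3^2 · 13 · 17 · 43.
φ(85527) = 85527 · (1 − 1/3) · (1 − 1/13) · (1 − 1/17) · (1 − 1/43)
       = 85527 · 16128/28509 = 48384.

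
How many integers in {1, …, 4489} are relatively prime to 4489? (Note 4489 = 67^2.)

4422

φ(67^2) = 67^2 − 67^1 = 4489 − 67 = 4422.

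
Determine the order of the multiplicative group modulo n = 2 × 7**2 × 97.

4032

φ(2) = 2 − 1 = 1.
φ(7^2) = 7^1·(7−1) = 7·6 = 42.
φ(97) = 97 − 1 = 96.
Multiply: 1 · 42 · 96 = 4032.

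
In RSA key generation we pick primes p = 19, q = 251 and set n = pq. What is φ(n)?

φ(pq) = (p−1)(q−1) = 18 · 250 = 4500.

4500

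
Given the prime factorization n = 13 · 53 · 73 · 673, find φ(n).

φ(33849881) = 33849881 · (1 − 1/13) · (1 − 1/53) · (1 − 1/73) · (1 − 1/673)
       = 33849881 · 30191616/33849881 = 30191616.

30191616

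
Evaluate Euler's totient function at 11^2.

110

φ(121) = 121 · (1 − 1/11)
       = 121 · 10/11 = 110.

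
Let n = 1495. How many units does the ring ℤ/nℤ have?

First factor: 1495 = 5 · 13 · 23.
φ(5) = 5 − 1 = 4.
φ(13) = 13 − 1 = 12.
φ(23) = 23 − 1 = 22.
φ(1495) = 4 × 12 × 22 = 1056.

1056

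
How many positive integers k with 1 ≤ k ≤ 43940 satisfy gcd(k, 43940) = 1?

Prime factorization: 43940 = 2**2 * 5 * 13**3.
φ(2^2) = 2^1·(2−1) = 2·1 = 2.
φ(5) = 5 − 1 = 4.
φ(13^3) = 13^2·(13−1) = 169·12 = 2028.
φ(43940) = 2 × 4 × 2028 = 16224.

16224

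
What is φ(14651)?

Prime factorization: 14651 = 7^2 · 13 · 23.
φ(14651) = 14651 · (1 − 1/7) · (1 − 1/13) · (1 − 1/23)
       = 14651 · 1584/2093 = 11088.

11088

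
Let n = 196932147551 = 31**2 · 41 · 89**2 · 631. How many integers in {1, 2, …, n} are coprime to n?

183550752000

φ(31^2) = 31^1·(31−1) = 31·30 = 930.
φ(41) = 41 − 1 = 40.
φ(89^2) = 89^2 − 89^1 = 7921 − 89 = 7832.
φ(631) = 631 − 1 = 630.
φ(196932147551) = 930 × 40 × 7832 × 630 = 183550752000.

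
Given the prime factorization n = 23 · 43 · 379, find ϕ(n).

φ(23) = 23 − 1 = 22.
φ(43) = 43 − 1 = 42.
φ(379) = 379 − 1 = 378.
φ(374831) = 22 × 42 × 378 = 349272.

349272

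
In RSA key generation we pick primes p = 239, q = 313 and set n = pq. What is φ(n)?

74256

φ(n) = (p − 1)(q − 1) = (239−1)(313−1) = 238·312 = 74256.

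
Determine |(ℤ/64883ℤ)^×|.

64883 = 7 * 13 * 23 * 31.
φ(64883) = 64883 · (1 − 1/7) · (1 − 1/13) · (1 − 1/23) · (1 − 1/31)
       = 64883 · 47520/64883 = 47520.

47520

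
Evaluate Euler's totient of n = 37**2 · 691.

φ(945979) = 945979 · (1 − 1/37) · (1 − 1/691)
       = 945979 · 24840/25567 = 919080.

919080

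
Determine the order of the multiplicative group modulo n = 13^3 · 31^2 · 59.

109390320

φ(13^3) = 13^2·(13−1) = 169·12 = 2028.
φ(31^2) = 31^2 − 31^1 = 961 − 31 = 930.
φ(59) = 59 − 1 = 58.
Multiply: 2028 · 930 · 58 = 109390320.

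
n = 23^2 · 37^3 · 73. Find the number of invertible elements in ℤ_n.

1795514688

φ(23^2) = 23^1·(23−1) = 23·22 = 506.
φ(37^3) = 37^2·(37−1) = 1369·36 = 49284.
φ(73) = 73 − 1 = 72.
Multiply: 506 · 49284 · 72 = 1795514688.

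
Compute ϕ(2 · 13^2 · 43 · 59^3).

φ(2984978386) = 2984978386 · (1 − 1/2) · (1 − 1/13) · (1 − 1/43) · (1 − 1/59)
       = 2984978386 · 29232/65962 = 1322835696.

1322835696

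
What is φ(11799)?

7128

Prime factorization: 11799 = 3**3 · 19 · 23.
φ(11799) = 11799 · (1 − 1/3) · (1 − 1/19) · (1 − 1/23)
       = 11799 · 792/1311 = 7128.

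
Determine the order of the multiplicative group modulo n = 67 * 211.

φ(67) = 67 − 1 = 66.
φ(211) = 211 − 1 = 210.
Since φ is multiplicative, φ(14137) = 66 · 210 = 13860.

13860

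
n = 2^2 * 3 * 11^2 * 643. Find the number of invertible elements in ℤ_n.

282480

φ(2^2) = 2^1·(2−1) = 2·1 = 2.
φ(3) = 3 − 1 = 2.
φ(11^2) = 11^1·(11−1) = 11·10 = 110.
φ(643) = 643 − 1 = 642.
φ(933636) = 2 × 2 × 110 × 642 = 282480.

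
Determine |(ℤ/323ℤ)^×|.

First factor: 323 = 17 · 19.
φ(323) = 323 · (1 − 1/17) · (1 − 1/19)
       = 323 · 288/323 = 288.

288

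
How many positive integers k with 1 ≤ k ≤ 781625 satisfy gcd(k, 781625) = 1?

561600

Factor 781625: 781625 = 5^3 * 13^2 * 37.
φ(781625) = 781625 · (1 − 1/5) · (1 − 1/13) · (1 − 1/37)
       = 781625 · 1728/2405 = 561600.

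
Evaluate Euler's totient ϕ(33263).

First factor: 33263 = 29 · 31 · 37.
φ(33263) = 33263 · (1 − 1/29) · (1 − 1/31) · (1 − 1/37)
       = 33263 · 30240/33263 = 30240.

30240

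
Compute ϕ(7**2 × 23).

φ(1127) = 1127 · (1 − 1/7) · (1 − 1/23)
       = 1127 · 132/161 = 924.

924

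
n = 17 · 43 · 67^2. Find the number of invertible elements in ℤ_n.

2971584

φ(17) = 17 − 1 = 16.
φ(43) = 43 − 1 = 42.
φ(67^2) = 67^2 − 67^1 = 4489 − 67 = 4422.
Multiply: 16 · 42 · 4422 = 2971584.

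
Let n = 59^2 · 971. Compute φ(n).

3319340

φ(3380051) = 3380051 · (1 − 1/59) · (1 − 1/971)
       = 3380051 · 56260/57289 = 3319340.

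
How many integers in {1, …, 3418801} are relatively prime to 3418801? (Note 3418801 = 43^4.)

3339294

φ(43^4) = 43^4 − 43^3 = 3418801 − 79507 = 3339294.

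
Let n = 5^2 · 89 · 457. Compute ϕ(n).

802560

φ(1016825) = 1016825 · (1 − 1/5) · (1 − 1/89) · (1 − 1/457)
       = 1016825 · 160512/203365 = 802560.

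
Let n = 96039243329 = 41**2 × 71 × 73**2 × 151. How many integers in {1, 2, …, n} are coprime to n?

90508320000

φ(41^2) = 41^1·(41−1) = 41·40 = 1640.
φ(71) = 71 − 1 = 70.
φ(73^2) = 73^2 − 73^1 = 5329 − 73 = 5256.
φ(151) = 151 − 1 = 150.
Multiply: 1640 · 70 · 5256 · 150 = 90508320000.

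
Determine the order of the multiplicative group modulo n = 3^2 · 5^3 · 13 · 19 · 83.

10627200

φ(3^2) = 3^2 − 3^1 = 9 − 3 = 6.
φ(5^3) = 5^3 − 5^2 = 125 − 25 = 100.
φ(13) = 13 − 1 = 12.
φ(19) = 19 − 1 = 18.
φ(83) = 83 − 1 = 82.
φ(23063625) = 6 × 100 × 12 × 18 × 82 = 10627200.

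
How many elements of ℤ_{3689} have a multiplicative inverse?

2880

First factor: 3689 = 7 · 17 · 31.
φ(3689) = 3689 · (1 − 1/7) · (1 − 1/17) · (1 − 1/31)
       = 3689 · 2880/3689 = 2880.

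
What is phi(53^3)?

φ(53^3) = 53^2·(53−1) = 2809·52 = 146068.

146068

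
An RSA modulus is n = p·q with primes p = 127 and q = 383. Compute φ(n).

For distinct primes, φ(pq) = (p−1)(q−1) = 126 × 382 = 48132.

48132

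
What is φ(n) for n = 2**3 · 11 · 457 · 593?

φ(2^3) = 2^2·(2−1) = 4·1 = 4.
φ(11) = 11 − 1 = 10.
φ(457) = 457 − 1 = 456.
φ(593) = 593 − 1 = 592.
Multiply: 4 · 10 · 456 · 592 = 10798080.

10798080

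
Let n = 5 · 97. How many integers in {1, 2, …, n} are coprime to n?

384

φ(5) = 5 − 1 = 4.
φ(97) = 97 − 1 = 96.
φ(485) = 4 × 96 = 384.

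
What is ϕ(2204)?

2204 = 2**2 * 19 * 29.
φ(2204) = 2204 · (1 − 1/2) · (1 − 1/19) · (1 − 1/29)
       = 2204 · 504/1102 = 1008.

1008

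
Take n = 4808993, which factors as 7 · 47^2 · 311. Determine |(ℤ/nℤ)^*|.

4021320

φ(4808993) = 4808993 · (1 − 1/7) · (1 − 1/47) · (1 − 1/311)
       = 4808993 · 85560/102319 = 4021320.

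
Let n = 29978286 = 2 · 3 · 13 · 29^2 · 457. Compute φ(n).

8886528

φ(29978286) = 29978286 · (1 − 1/2) · (1 − 1/3) · (1 − 1/13) · (1 − 1/29) · (1 − 1/457)
       = 29978286 · 306432/1033734 = 8886528.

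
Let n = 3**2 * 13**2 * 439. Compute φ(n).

φ(3^2) = 3^2 − 3^1 = 9 − 3 = 6.
φ(13^2) = 13^1·(13−1) = 13·12 = 156.
φ(439) = 439 − 1 = 438.
Since φ is multiplicative, φ(667719) = 6 · 156 · 438 = 409968.

409968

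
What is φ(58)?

58 = 2 × 29.
φ(58) = 58 · (1 − 1/2) · (1 − 1/29)
       = 58 · 28/58 = 28.

28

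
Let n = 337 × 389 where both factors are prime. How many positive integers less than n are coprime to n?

φ(337) = 337 − 1 = 336.
φ(389) = 389 − 1 = 388.
Multiply: 336 · 388 = 130368.

130368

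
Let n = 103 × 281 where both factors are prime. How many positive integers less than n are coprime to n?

φ(28943) = 28943 · (1 − 1/103) · (1 − 1/281)
       = 28943 · 28560/28943 = 28560.

28560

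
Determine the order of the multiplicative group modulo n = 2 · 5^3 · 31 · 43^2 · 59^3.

1093883364000

φ(2943029725250) = 2943029725250 · (1 − 1/2) · (1 − 1/5) · (1 − 1/31) · (1 − 1/43) · (1 − 1/59)
       = 2943029725250 · 292320/786470 = 1093883364000.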